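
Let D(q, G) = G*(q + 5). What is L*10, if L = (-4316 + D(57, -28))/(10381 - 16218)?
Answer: 60520/5837 ≈ 10.368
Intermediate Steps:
D(q, G) = G*(5 + q)
L = 6052/5837 (L = (-4316 - 28*(5 + 57))/(10381 - 16218) = (-4316 - 28*62)/(-5837) = (-4316 - 1736)*(-1/5837) = -6052*(-1/5837) = 6052/5837 ≈ 1.0368)
L*10 = (6052/5837)*10 = 60520/5837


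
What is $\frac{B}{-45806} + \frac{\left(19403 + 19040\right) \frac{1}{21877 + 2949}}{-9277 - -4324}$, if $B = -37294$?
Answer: $\frac{2292013920137}{2816225665734} \approx 0.81386$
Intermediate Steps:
$\frac{B}{-45806} + \frac{\left(19403 + 19040\right) \frac{1}{21877 + 2949}}{-9277 - -4324} = - \frac{37294}{-45806} + \frac{\left(19403 + 19040\right) \frac{1}{21877 + 2949}}{-9277 - -4324} = \left(-37294\right) \left(- \frac{1}{45806}\right) + \frac{38443 \cdot \frac{1}{24826}}{-9277 + 4324} = \frac{18647}{22903} + \frac{38443 \cdot \frac{1}{24826}}{-4953} = \frac{18647}{22903} + \frac{38443}{24826} \left(- \frac{1}{4953}\right) = \frac{18647}{22903} - \frac{38443}{122963178} = \frac{2292013920137}{2816225665734}$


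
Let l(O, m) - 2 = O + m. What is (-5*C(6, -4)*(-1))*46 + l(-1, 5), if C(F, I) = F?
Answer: 1386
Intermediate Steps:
l(O, m) = 2 + O + m (l(O, m) = 2 + (O + m) = 2 + O + m)
(-5*C(6, -4)*(-1))*46 + l(-1, 5) = (-5*6*(-1))*46 + (2 - 1 + 5) = -30*(-1)*46 + 6 = 30*46 + 6 = 1380 + 6 = 1386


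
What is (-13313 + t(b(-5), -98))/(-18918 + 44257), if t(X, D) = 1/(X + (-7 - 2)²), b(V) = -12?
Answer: -918596/1748391 ≈ -0.52540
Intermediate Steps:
t(X, D) = 1/(81 + X) (t(X, D) = 1/(X + (-9)²) = 1/(X + 81) = 1/(81 + X))
(-13313 + t(b(-5), -98))/(-18918 + 44257) = (-13313 + 1/(81 - 12))/(-18918 + 44257) = (-13313 + 1/69)/25339 = (-13313 + 1/69)*(1/25339) = -918596/69*1/25339 = -918596/1748391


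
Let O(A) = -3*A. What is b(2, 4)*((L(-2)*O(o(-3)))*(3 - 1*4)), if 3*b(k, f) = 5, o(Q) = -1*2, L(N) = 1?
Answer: -10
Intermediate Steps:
o(Q) = -2
b(k, f) = 5/3 (b(k, f) = (⅓)*5 = 5/3)
b(2, 4)*((L(-2)*O(o(-3)))*(3 - 1*4)) = 5*((1*(-3*(-2)))*(3 - 1*4))/3 = 5*((1*6)*(3 - 4))/3 = 5*(6*(-1))/3 = (5/3)*(-6) = -10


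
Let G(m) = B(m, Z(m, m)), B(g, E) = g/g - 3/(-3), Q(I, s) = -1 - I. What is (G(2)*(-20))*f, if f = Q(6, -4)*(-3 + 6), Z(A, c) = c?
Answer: 840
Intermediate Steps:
B(g, E) = 2 (B(g, E) = 1 - 3*(-⅓) = 1 + 1 = 2)
G(m) = 2
f = -21 (f = (-1 - 1*6)*(-3 + 6) = (-1 - 6)*3 = -7*3 = -21)
(G(2)*(-20))*f = (2*(-20))*(-21) = -40*(-21) = 840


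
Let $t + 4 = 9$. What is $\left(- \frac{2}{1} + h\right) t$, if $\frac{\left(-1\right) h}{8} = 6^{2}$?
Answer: $-1450$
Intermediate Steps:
$h = -288$ ($h = - 8 \cdot 6^{2} = \left(-8\right) 36 = -288$)
$t = 5$ ($t = -4 + 9 = 5$)
$\left(- \frac{2}{1} + h\right) t = \left(- \frac{2}{1} - 288\right) 5 = \left(\left(-2\right) 1 - 288\right) 5 = \left(-2 - 288\right) 5 = \left(-290\right) 5 = -1450$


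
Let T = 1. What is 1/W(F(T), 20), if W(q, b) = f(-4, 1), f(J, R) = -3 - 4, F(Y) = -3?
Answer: -⅐ ≈ -0.14286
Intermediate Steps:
f(J, R) = -7
W(q, b) = -7
1/W(F(T), 20) = 1/(-7) = -⅐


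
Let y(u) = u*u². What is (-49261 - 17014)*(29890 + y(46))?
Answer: -8431903150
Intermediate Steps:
y(u) = u³
(-49261 - 17014)*(29890 + y(46)) = (-49261 - 17014)*(29890 + 46³) = -66275*(29890 + 97336) = -66275*127226 = -8431903150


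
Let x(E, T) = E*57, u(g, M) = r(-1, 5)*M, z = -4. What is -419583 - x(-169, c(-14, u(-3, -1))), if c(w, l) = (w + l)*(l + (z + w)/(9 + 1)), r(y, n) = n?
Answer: -409950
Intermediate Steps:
u(g, M) = 5*M
c(w, l) = (l + w)*(-⅖ + l + w/10) (c(w, l) = (w + l)*(l + (-4 + w)/(9 + 1)) = (l + w)*(l + (-4 + w)/10) = (l + w)*(l + (-4 + w)*(⅒)) = (l + w)*(l + (-⅖ + w/10)) = (l + w)*(-⅖ + l + w/10))
x(E, T) = 57*E
-419583 - x(-169, c(-14, u(-3, -1))) = -419583 - 57*(-169) = -419583 - 1*(-9633) = -419583 + 9633 = -409950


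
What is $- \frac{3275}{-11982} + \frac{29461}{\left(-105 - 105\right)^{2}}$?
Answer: $\frac{82904867}{88067700} \approx 0.94138$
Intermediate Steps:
$- \frac{3275}{-11982} + \frac{29461}{\left(-105 - 105\right)^{2}} = \left(-3275\right) \left(- \frac{1}{11982}\right) + \frac{29461}{\left(-210\right)^{2}} = \frac{3275}{11982} + \frac{29461}{44100} = \frac{82904867}{88067700}$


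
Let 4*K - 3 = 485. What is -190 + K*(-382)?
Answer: -46794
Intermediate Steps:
K = 122 (K = ¾ + (¼)*485 = ¾ + 485/4 = 122)
-190 + K*(-382) = -190 + 122*(-382) = -190 - 46604 = -46794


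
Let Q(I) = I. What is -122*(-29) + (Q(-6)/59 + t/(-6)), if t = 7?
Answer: 1252003/354 ≈ 3536.7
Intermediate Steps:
-122*(-29) + (Q(-6)/59 + t/(-6)) = -122*(-29) + (-6/59 + 7/(-6)) = 3538 + (-6*1/59 + 7*(-⅙)) = 3538 + (-6/59 - 7/6) = 3538 - 449/354 = 1252003/354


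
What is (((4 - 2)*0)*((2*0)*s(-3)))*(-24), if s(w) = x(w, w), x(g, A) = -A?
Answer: 0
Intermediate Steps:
s(w) = -w
(((4 - 2)*0)*((2*0)*s(-3)))*(-24) = (((4 - 2)*0)*((2*0)*(-1*(-3))))*(-24) = ((2*0)*(0*3))*(-24) = (0*0)*(-24) = 0*(-24) = 0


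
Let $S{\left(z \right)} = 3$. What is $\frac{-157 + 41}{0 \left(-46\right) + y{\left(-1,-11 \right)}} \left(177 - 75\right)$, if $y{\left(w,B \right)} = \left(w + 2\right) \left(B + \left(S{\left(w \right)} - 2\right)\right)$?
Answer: $\frac{5916}{5} \approx 1183.2$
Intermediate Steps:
$y{\left(w,B \right)} = \left(1 + B\right) \left(2 + w\right)$ ($y{\left(w,B \right)} = \left(w + 2\right) \left(B + \left(3 - 2\right)\right) = \left(2 + w\right) \left(B + \left(3 - 2\right)\right) = \left(2 + w\right) \left(B + 1\right) = \left(2 + w\right) \left(1 + B\right) = \left(1 + B\right) \left(2 + w\right)$)
$\frac{-157 + 41}{0 \left(-46\right) + y{\left(-1,-11 \right)}} \left(177 - 75\right) = \frac{-157 + 41}{0 \left(-46\right) + \left(2 - 1 + 2 \left(-11\right) - -11\right)} \left(177 - 75\right) = - \frac{116}{0 + \left(2 - 1 - 22 + 11\right)} 102 = - \frac{116}{0 - 10} \cdot 102 = - \frac{116}{-10} \cdot 102 = \left(-116\right) \left(- \frac{1}{10}\right) 102 = \frac{58}{5} \cdot 102 = \frac{5916}{5}$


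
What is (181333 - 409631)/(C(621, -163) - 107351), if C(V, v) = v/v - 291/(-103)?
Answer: 3359242/1579537 ≈ 2.1267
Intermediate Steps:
C(V, v) = 394/103 (C(V, v) = 1 - 291*(-1/103) = 1 + 291/103 = 394/103)
(181333 - 409631)/(C(621, -163) - 107351) = (181333 - 409631)/(394/103 - 107351) = -228298/(-11056759/103) = -228298*(-103/11056759) = 3359242/1579537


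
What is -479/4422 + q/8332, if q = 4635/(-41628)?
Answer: -27693168259/255624393552 ≈ -0.10834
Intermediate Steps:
q = -1545/13876 (q = 4635*(-1/41628) = -1545/13876 ≈ -0.11134)
-479/4422 + q/8332 = -479/4422 - 1545/13876/8332 = -479*1/4422 - 1545/13876*1/8332 = -479/4422 - 1545/115614832 = -27693168259/255624393552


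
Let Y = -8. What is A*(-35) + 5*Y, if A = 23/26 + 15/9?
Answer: -10085/78 ≈ -129.29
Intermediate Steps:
A = 199/78 (A = 23*(1/26) + 15*(1/9) = 23/26 + 5/3 = 199/78 ≈ 2.5513)
A*(-35) + 5*Y = (199/78)*(-35) + 5*(-8) = -6965/78 - 40 = -10085/78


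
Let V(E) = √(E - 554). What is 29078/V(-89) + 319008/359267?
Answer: 319008/359267 - 29078*I*√643/643 ≈ 0.88794 - 1146.7*I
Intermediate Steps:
V(E) = √(-554 + E)
29078/V(-89) + 319008/359267 = 29078/(√(-554 - 89)) + 319008/359267 = 29078/(√(-643)) + 319008*(1/359267) = 29078/((I*√643)) + 319008/359267 = 29078*(-I*√643/643) + 319008/359267 = -29078*I*√643/643 + 319008/359267 = 319008/359267 - 29078*I*√643/643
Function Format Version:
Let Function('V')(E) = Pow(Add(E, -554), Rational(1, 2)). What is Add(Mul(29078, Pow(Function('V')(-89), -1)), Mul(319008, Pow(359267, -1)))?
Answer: Add(Rational(319008, 359267), Mul(Rational(-29078, 643), I, Pow(643, Rational(1, 2)))) ≈ Add(0.88794, Mul(-1146.7, I))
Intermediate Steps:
Function('V')(E) = Pow(Add(-554, E), Rational(1, 2))
Add(Mul(29078, Pow(Function('V')(-89), -1)), Mul(319008, Pow(359267, -1))) = Add(Mul(29078, Pow(Pow(Add(-554, -89), Rational(1, 2)), -1)), Mul(319008, Pow(359267, -1))) = Add(Mul(29078, Pow(Pow(-643, Rational(1, 2)), -1)), Mul(319008, Rational(1, 359267))) = Add(Mul(29078, Pow(Mul(I, Pow(643, Rational(1, 2))), -1)), Rational(319008, 359267)) = Add(Mul(29078, Mul(Rational(-1, 643), I, Pow(643, Rational(1, 2)))), Rational(319008, 359267)) = Add(Mul(Rational(-29078, 643), I, Pow(643, Rational(1, 2))), Rational(319008, 359267)) = Add(Rational(319008, 359267), Mul(Rational(-29078, 643), I, Pow(643, Rational(1, 2))))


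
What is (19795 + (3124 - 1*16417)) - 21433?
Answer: -14931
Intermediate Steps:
(19795 + (3124 - 1*16417)) - 21433 = (19795 + (3124 - 16417)) - 21433 = (19795 - 13293) - 21433 = 6502 - 21433 = -14931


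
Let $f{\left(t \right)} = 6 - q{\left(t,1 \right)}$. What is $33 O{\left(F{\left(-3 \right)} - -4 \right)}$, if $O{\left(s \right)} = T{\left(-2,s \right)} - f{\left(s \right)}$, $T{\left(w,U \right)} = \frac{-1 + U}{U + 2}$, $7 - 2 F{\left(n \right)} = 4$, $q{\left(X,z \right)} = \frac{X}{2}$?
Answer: $- \frac{1749}{20} \approx -87.45$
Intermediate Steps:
$q{\left(X,z \right)} = \frac{X}{2}$ ($q{\left(X,z \right)} = X \frac{1}{2} = \frac{X}{2}$)
$F{\left(n \right)} = \frac{3}{2}$ ($F{\left(n \right)} = \frac{7}{2} - 2 = \frac{3}{2}$)
$T{\left(w,U \right)} = \frac{-1 + U}{2 + U}$
$f{\left(t \right)} = 6 - \frac{t}{2}$
$O{\left(s \right)} = -6 + \frac{s}{2} + \frac{-1 + s}{2 + s}$ ($O{\left(s \right)} = \frac{-1 + s}{2 + s} - \left(6 - \frac{s}{2}\right) = \frac{-1 + s}{2 + s} + \left(-6 + \frac{s}{2}\right) = -6 + \frac{s}{2} + \frac{-1 + s}{2 + s}$)
$33 O{\left(F{\left(-3 \right)} - -4 \right)} = 33 \frac{-26 + \left(\frac{3}{2} - -4\right)^{2} - 8 \left(\frac{3}{2} - -4\right)}{2 \left(2 + \left(\frac{3}{2} - -4\right)\right)} = 33 \frac{-26 + \left(\frac{3}{2} + 4\right)^{2} - 8 \left(\frac{3}{2} + 4\right)}{2 \left(2 + \left(\frac{3}{2} + 4\right)\right)} = 33 \frac{-26 + \left(\frac{11}{2}\right)^{2} - 44}{2 \left(2 + \frac{11}{2}\right)} = 33 \frac{-26 + \frac{121}{4} - 44}{2 \cdot \frac{15}{2}} = 33 \cdot \frac{1}{2} \cdot \frac{2}{15} \left(- \frac{159}{4}\right) = 33 \left(- \frac{53}{20}\right) = - \frac{1749}{20}$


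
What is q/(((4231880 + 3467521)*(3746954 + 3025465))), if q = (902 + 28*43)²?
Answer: 18252/214582591033 ≈ 8.5058e-8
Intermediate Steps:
q = 4435236 (q = (902 + 1204)² = 2106² = 4435236)
q/(((4231880 + 3467521)*(3746954 + 3025465))) = 4435236/(((4231880 + 3467521)*(3746954 + 3025465))) = 4435236/((7699401*6772419)) = 4435236/52143569621019 = 4435236*(1/52143569621019) = 18252/214582591033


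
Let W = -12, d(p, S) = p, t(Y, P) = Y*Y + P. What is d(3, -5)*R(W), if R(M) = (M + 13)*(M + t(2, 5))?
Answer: -9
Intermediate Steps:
t(Y, P) = P + Y**2 (t(Y, P) = Y**2 + P = P + Y**2)
R(M) = (9 + M)*(13 + M) (R(M) = (M + 13)*(M + (5 + 2**2)) = (13 + M)*(M + (5 + 4)) = (13 + M)*(M + 9) = (13 + M)*(9 + M) = (9 + M)*(13 + M))
d(3, -5)*R(W) = 3*(117 + (-12)**2 + 22*(-12)) = 3*(117 + 144 - 264) = 3*(-3) = -9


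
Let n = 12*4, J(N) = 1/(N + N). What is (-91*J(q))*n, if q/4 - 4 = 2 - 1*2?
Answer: -273/2 ≈ -136.50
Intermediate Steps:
q = 16 (q = 16 + 4*(2 - 1*2) = 16 + 4*(2 - 2) = 16 + 4*0 = 16 + 0 = 16)
J(N) = 1/(2*N)
n = 48
(-91*J(q))*n = -91/(2*16)*48 = -91*1/32*48 = -91/32*48 = -273/2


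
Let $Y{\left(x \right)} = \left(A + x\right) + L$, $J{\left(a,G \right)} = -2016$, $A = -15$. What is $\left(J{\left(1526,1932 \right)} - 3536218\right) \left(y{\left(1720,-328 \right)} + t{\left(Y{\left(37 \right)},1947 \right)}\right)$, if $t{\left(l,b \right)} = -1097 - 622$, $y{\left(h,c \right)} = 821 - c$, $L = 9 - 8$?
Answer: $2016793380$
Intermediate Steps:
$L = 1$ ($L = 9 - 8 = 1$)
$Y{\left(x \right)} = -14 + x$ ($Y{\left(x \right)} = \left(-15 + x\right) + 1 = -14 + x$)
$t{\left(l,b \right)} = -1719$ ($t{\left(l,b \right)} = -1097 - 622 = -1719$)
$\left(J{\left(1526,1932 \right)} - 3536218\right) \left(y{\left(1720,-328 \right)} + t{\left(Y{\left(37 \right)},1947 \right)}\right) = \left(-2016 - 3536218\right) \left(\left(821 - -328\right) - 1719\right) = - 3538234 \left(\left(821 + 328\right) - 1719\right) = - 3538234 \left(1149 - 1719\right) = \left(-3538234\right) \left(-570\right) = 2016793380$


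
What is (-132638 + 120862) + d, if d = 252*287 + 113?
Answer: 60661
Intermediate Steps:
d = 72437 (d = 72324 + 113 = 72437)
(-132638 + 120862) + d = (-132638 + 120862) + 72437 = -11776 + 72437 = 60661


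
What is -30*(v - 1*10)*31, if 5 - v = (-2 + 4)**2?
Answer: 8370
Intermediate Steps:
v = 1 (v = 5 - (-2 + 4)**2 = 5 - 1*2**2 = 5 - 1*4 = 5 - 4 = 1)
-30*(v - 1*10)*31 = -30*(1 - 1*10)*31 = -30*(1 - 10)*31 = -30*(-9)*31 = 270*31 = 8370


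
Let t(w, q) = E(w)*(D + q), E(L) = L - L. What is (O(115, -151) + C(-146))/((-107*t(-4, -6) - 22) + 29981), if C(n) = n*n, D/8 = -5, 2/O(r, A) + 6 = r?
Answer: 2323446/3265531 ≈ 0.71151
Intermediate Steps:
O(r, A) = 2/(-6 + r)
D = -40 (D = 8*(-5) = -40)
E(L) = 0
t(w, q) = 0 (t(w, q) = 0*(-40 + q) = 0)
C(n) = n**2
(O(115, -151) + C(-146))/((-107*t(-4, -6) - 22) + 29981) = (2/(-6 + 115) + (-146)**2)/((-107*0 - 22) + 29981) = (2/109 + 21316)/((0 - 22) + 29981) = (2*(1/109) + 21316)/(-22 + 29981) = (2/109 + 21316)/29959 = (2323446/109)*(1/29959) = 2323446/3265531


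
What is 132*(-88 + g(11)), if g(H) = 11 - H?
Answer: -11616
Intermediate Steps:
132*(-88 + g(11)) = 132*(-88 + (11 - 1*11)) = 132*(-88 + (11 - 11)) = 132*(-88 + 0) = 132*(-88) = -11616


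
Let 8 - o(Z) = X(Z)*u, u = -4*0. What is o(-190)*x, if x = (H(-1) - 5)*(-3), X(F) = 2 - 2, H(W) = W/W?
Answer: 96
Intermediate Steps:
H(W) = 1
X(F) = 0
u = 0
o(Z) = 8 (o(Z) = 8 - 0*0 = 8 - 1*0 = 8 + 0 = 8)
x = 12 (x = (1 - 5)*(-3) = -4*(-3) = 12)
o(-190)*x = 8*12 = 96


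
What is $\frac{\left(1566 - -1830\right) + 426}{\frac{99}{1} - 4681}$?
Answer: $- \frac{1911}{2291} \approx -0.83413$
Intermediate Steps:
$\frac{\left(1566 - -1830\right) + 426}{\frac{99}{1} - 4681} = \frac{\left(1566 + 1830\right) + 426}{99 \cdot 1 - 4681} = \frac{3396 + 426}{99 - 4681} = \frac{3822}{-4582} = 3822 \left(- \frac{1}{4582}\right) = - \frac{1911}{2291}$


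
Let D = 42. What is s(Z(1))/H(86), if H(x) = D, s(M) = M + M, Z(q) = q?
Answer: 1/21 ≈ 0.047619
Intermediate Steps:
s(M) = 2*M
H(x) = 42
s(Z(1))/H(86) = (2*1)/42 = 2*(1/42) = 1/21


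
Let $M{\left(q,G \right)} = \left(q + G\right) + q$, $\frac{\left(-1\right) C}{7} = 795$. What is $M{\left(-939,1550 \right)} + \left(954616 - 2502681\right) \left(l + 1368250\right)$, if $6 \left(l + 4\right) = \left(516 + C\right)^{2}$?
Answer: $- \frac{17390898739991}{2} \approx -8.6954 \cdot 10^{12}$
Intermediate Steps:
$C = -5565$ ($C = \left(-7\right) 795 = -5565$)
$l = \frac{8497459}{2}$ ($l = -4 + \frac{\left(516 - 5565\right)^{2}}{6} = -4 + \frac{\left(-5049\right)^{2}}{6} = -4 + \frac{1}{6} \cdot 25492401 = -4 + \frac{8497467}{2} = \frac{8497459}{2} \approx 4.2487 \cdot 10^{6}$)
$M{\left(q,G \right)} = G + 2 q$ ($M{\left(q,G \right)} = \left(G + q\right) + q = G + 2 q$)
$M{\left(-939,1550 \right)} + \left(954616 - 2502681\right) \left(l + 1368250\right) = \left(1550 + 2 \left(-939\right)\right) + \left(954616 - 2502681\right) \left(\frac{8497459}{2} + 1368250\right) = \left(1550 - 1878\right) - \frac{17390898739335}{2} = -328 - \frac{17390898739335}{2} = - \frac{17390898739991}{2}$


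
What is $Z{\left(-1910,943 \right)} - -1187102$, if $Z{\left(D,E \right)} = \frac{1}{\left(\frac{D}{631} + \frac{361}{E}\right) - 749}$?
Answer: $\frac{530934996688679}{447253056} \approx 1.1871 \cdot 10^{6}$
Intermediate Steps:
$Z{\left(D,E \right)} = \frac{1}{-749 + \frac{361}{E} + \frac{D}{631}}$ ($Z{\left(D,E \right)} = \frac{1}{\left(D \frac{1}{631} + \frac{361}{E}\right) - 749} = \frac{1}{\left(\frac{D}{631} + \frac{361}{E}\right) - 749} = \frac{1}{\left(\frac{361}{E} + \frac{D}{631}\right) - 749} = \frac{1}{-749 + \frac{361}{E} + \frac{D}{631}}$)
$Z{\left(-1910,943 \right)} - -1187102 = 631 \cdot 943 \frac{1}{227791 - 445679717 - 1801130} - -1187102 = 631 \cdot 943 \frac{1}{227791 - 445679717 - 1801130} + 1187102 = 631 \cdot 943 \frac{1}{-447253056} + 1187102 = 631 \cdot 943 \left(- \frac{1}{447253056}\right) + 1187102 = - \frac{595033}{447253056} + 1187102 = \frac{530934996688679}{447253056}$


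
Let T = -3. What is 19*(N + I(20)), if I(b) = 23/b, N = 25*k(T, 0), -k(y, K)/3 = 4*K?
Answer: 437/20 ≈ 21.850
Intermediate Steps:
k(y, K) = -12*K
N = 0 (N = 25*(-12*0) = 25*0 = 0)
19*(N + I(20)) = 19*(0 + 23/20) = 19*(23/20) = 437/20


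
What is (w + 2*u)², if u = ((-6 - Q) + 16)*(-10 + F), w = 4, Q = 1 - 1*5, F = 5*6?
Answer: 318096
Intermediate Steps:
F = 30
Q = -4 (Q = 1 - 5 = -4)
u = 280 (u = ((-6 - 1*(-4)) + 16)*(-10 + 30) = ((-6 + 4) + 16)*20 = (-2 + 16)*20 = 14*20 = 280)
(w + 2*u)² = (4 + 2*280)² = (4 + 560)² = 564² = 318096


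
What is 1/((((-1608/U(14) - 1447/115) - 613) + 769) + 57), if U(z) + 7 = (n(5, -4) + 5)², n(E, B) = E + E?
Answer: 12535/2419772 ≈ 0.0051802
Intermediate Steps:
n(E, B) = 2*E
U(z) = 218 (U(z) = -7 + (2*5 + 5)² = -7 + (10 + 5)² = -7 + 15² = -7 + 225 = 218)
1/((((-1608/U(14) - 1447/115) - 613) + 769) + 57) = 1/((((-1608/218 - 1447/115) - 613) + 769) + 57) = 1/((((-1608*1/218 - 1447*1/115) - 613) + 769) + 57) = 1/((((-804/109 - 1447/115) - 613) + 769) + 57) = 1/(((-250183/12535 - 613) + 769) + 57) = 1/((-7934138/12535 + 769) + 57) = 1/(1705277/12535 + 57) = 1/(2419772/12535) = 12535/2419772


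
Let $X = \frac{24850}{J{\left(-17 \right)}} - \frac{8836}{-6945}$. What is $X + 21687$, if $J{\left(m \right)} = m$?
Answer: $\frac{2388042617}{118065} \approx 20227.0$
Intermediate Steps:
$X = - \frac{172433038}{118065}$ ($X = \frac{24850}{-17} - \frac{8836}{-6945} = 24850 \left(- \frac{1}{17}\right) - - \frac{8836}{6945} = - \frac{24850}{17} + \frac{8836}{6945} = - \frac{172433038}{118065} \approx -1460.5$)
$X + 21687 = - \frac{172433038}{118065} + 21687 = \frac{2388042617}{118065}$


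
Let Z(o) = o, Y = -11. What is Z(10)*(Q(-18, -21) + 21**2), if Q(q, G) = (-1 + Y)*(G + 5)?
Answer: 6330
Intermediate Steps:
Q(q, G) = -60 - 12*G (Q(q, G) = (-1 - 11)*(G + 5) = -12*(5 + G) = -60 - 12*G)
Z(10)*(Q(-18, -21) + 21**2) = 10*((-60 - 12*(-21)) + 21**2) = 10*((-60 + 252) + 441) = 10*(192 + 441) = 10*633 = 6330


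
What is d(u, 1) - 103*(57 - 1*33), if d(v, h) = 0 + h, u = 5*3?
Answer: -2471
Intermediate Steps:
u = 15
d(v, h) = h
d(u, 1) - 103*(57 - 1*33) = 1 - 103*(57 - 1*33) = 1 - 103*(57 - 33) = 1 - 103*24 = 1 - 2472 = -2471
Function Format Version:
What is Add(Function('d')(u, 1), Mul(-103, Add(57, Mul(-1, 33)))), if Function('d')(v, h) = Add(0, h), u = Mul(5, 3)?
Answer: -2471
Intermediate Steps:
u = 15
Function('d')(v, h) = h
Add(Function('d')(u, 1), Mul(-103, Add(57, Mul(-1, 33)))) = Add(1, Mul(-103, Add(57, Mul(-1, 33)))) = Add(1, Mul(-103, Add(57, -33))) = Add(1, Mul(-103, 24)) = Add(1, -2472) = -2471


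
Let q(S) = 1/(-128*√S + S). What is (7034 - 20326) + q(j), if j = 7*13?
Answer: -216566557/16293 - 128*√91/1482663 ≈ -13292.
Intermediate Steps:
j = 91
q(S) = 1/(S - 128*√S)
(7034 - 20326) + q(j) = (7034 - 20326) + 1/(91 - 128*√91) = -13292 + 1/(91 - 128*√91)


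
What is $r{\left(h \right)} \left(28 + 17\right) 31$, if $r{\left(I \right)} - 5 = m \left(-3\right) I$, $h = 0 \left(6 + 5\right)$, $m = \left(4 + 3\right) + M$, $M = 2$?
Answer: $6975$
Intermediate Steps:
$m = 9$ ($m = \left(4 + 3\right) + 2 = 7 + 2 = 9$)
$h = 0$ ($h = 0 \cdot 11 = 0$)
$r{\left(I \right)} = 5 - 27 I$ ($r{\left(I \right)} = 5 + 9 \left(-3\right) I = 5 - 27 I$)
$r{\left(h \right)} \left(28 + 17\right) 31 = \left(5 - 0\right) \left(28 + 17\right) 31 = \left(5 + 0\right) 45 \cdot 31 = 5 \cdot 1395 = 6975$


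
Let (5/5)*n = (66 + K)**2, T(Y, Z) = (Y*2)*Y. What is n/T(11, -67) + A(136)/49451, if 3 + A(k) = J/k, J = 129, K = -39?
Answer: 2451351213/813765656 ≈ 3.0124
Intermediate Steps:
T(Y, Z) = 2*Y**2 (T(Y, Z) = (2*Y)*Y = 2*Y**2)
n = 729 (n = (66 - 39)**2 = 27**2 = 729)
A(k) = -3 + 129/k
n/T(11, -67) + A(136)/49451 = 729/((2*11**2)) + (-3 + 129/136)/49451 = 729/((2*121)) + (-3 + 129*(1/136))*(1/49451) = 729/242 + (-3 + 129/136)*(1/49451) = 729*(1/242) - 279/136*1/49451 = 729/242 - 279/6725336 = 2451351213/813765656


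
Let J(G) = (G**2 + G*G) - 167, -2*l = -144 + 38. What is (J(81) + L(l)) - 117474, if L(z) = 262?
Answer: -104257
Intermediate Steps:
l = 53 (l = -(-144 + 38)/2 = -1/2*(-106) = 53)
J(G) = -167 + 2*G**2 (J(G) = (G**2 + G**2) - 167 = 2*G**2 - 167 = -167 + 2*G**2)
(J(81) + L(l)) - 117474 = ((-167 + 2*81**2) + 262) - 117474 = ((-167 + 2*6561) + 262) - 117474 = ((-167 + 13122) + 262) - 117474 = (12955 + 262) - 117474 = 13217 - 117474 = -104257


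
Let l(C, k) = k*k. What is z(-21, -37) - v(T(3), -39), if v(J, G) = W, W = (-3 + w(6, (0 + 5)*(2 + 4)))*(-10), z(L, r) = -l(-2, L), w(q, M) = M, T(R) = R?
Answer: -171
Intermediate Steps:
l(C, k) = k²
z(L, r) = -L²
W = -270 (W = (-3 + (0 + 5)*(2 + 4))*(-10) = (-3 + 5*6)*(-10) = (-3 + 30)*(-10) = 27*(-10) = -270)
v(J, G) = -270
z(-21, -37) - v(T(3), -39) = -1*(-21)² - 1*(-270) = -1*441 + 270 = -441 + 270 = -171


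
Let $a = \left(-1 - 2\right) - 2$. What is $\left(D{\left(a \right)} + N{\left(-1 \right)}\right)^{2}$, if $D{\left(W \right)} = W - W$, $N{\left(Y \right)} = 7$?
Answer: $49$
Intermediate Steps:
$a = -5$ ($a = -3 - 2 = -5$)
$D{\left(W \right)} = 0$
$\left(D{\left(a \right)} + N{\left(-1 \right)}\right)^{2} = \left(0 + 7\right)^{2} = 7^{2} = 49$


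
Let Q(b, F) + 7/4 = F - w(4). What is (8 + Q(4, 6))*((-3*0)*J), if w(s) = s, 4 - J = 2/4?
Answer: 0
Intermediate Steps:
J = 7/2 (J = 4 - 2/4 = 4 - 1*1/2 = 4 - 1/2 = 7/2 ≈ 3.5000)
Q(b, F) = -23/4 + F (Q(b, F) = -7/4 + (F - 1*4) = -7/4 + (F - 4) = -7/4 + (-4 + F) = -23/4 + F)
(8 + Q(4, 6))*((-3*0)*J) = (8 + (-23/4 + 6))*(-3*0*(7/2)) = (8 + 1/4)*(0*(7/2)) = (33/4)*0 = 0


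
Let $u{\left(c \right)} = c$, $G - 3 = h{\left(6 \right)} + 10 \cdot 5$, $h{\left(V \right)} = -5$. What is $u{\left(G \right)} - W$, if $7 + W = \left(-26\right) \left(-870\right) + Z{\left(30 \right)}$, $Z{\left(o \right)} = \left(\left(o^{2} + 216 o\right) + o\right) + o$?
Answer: $-30005$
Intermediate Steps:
$Z{\left(o \right)} = o^{2} + 218 o$ ($Z{\left(o \right)} = \left(o^{2} + 217 o\right) + o = o^{2} + 218 o$)
$G = 48$ ($G = 3 + \left(-5 + 10 \cdot 5\right) = 3 + \left(-5 + 50\right) = 3 + 45 = 48$)
$W = 30053$ ($W = -7 + \left(\left(-26\right) \left(-870\right) + 30 \left(218 + 30\right)\right) = -7 + \left(22620 + 30 \cdot 248\right) = -7 + \left(22620 + 7440\right) = -7 + 30060 = 30053$)
$u{\left(G \right)} - W = 48 - 30053 = -30005$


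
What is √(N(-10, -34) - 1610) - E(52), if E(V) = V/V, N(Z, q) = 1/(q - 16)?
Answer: -1 + I*√161002/10 ≈ -1.0 + 40.125*I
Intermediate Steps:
N(Z, q) = 1/(-16 + q)
E(V) = 1
√(N(-10, -34) - 1610) - E(52) = √(1/(-16 - 34) - 1610) - 1*1 = √(1/(-50) - 1610) - 1 = √(-1/50 - 1610) - 1 = √(-80501/50) - 1 = I*√161002/10 - 1 = -1 + I*√161002/10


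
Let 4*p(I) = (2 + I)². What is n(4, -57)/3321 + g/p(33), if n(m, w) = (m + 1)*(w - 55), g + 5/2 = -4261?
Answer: -57322334/4068225 ≈ -14.090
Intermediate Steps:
g = -8527/2 (g = -5/2 - 4261 = -8527/2 ≈ -4263.5)
n(m, w) = (1 + m)*(-55 + w)
p(I) = (2 + I)²/4
n(4, -57)/3321 + g/p(33) = (-55 - 57 - 55*4 + 4*(-57))/3321 - 8527*4/(2 + 33)²/2 = (-55 - 57 - 220 - 228)*(1/3321) - 8527/(2*((¼)*35²)) = -560*1/3321 - 8527/(2*((¼)*1225)) = -560/3321 - 8527/(2*1225/4) = -560/3321 - 8527/2*4/1225 = -560/3321 - 17054/1225 = -57322334/4068225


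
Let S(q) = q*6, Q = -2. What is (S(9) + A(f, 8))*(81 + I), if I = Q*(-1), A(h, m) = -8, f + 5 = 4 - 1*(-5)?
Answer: 3818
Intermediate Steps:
S(q) = 6*q
f = 4 (f = -5 + (4 - 1*(-5)) = -5 + (4 + 5) = -5 + 9 = 4)
I = 2 (I = -2*(-1) = 2)
(S(9) + A(f, 8))*(81 + I) = (6*9 - 8)*(81 + 2) = (54 - 8)*83 = 46*83 = 3818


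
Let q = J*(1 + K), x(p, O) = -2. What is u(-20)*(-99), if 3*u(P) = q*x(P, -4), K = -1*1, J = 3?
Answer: 0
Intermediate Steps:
K = -1
q = 0 (q = 3*(1 - 1) = 3*0 = 0)
u(P) = 0 (u(P) = (0*(-2))/3 = (1/3)*0 = 0)
u(-20)*(-99) = 0*(-99) = 0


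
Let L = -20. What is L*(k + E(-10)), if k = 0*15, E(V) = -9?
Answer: 180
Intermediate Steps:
k = 0
L*(k + E(-10)) = -20*(0 - 9) = -20*(-9) = 180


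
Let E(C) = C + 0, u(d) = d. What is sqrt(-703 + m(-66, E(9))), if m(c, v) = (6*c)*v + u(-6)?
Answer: I*sqrt(4273) ≈ 65.368*I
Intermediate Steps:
E(C) = C
m(c, v) = -6 + 6*c*v (m(c, v) = (6*c)*v - 6 = 6*c*v - 6 = -6 + 6*c*v)
sqrt(-703 + m(-66, E(9))) = sqrt(-703 + (-6 + 6*(-66)*9)) = sqrt(-703 + (-6 - 3564)) = sqrt(-703 - 3570) = sqrt(-4273) = I*sqrt(4273)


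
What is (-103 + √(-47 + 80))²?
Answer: (103 - √33)² ≈ 9458.6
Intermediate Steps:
(-103 + √(-47 + 80))² = (-103 + √33)²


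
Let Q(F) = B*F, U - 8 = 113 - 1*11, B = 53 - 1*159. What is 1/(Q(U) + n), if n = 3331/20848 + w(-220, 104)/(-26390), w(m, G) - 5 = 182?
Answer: -275089360/3207499934343 ≈ -8.5764e-5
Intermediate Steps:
w(m, G) = 187 (w(m, G) = 5 + 182 = 187)
B = -106 (B = 53 - 159 = -106)
U = 110 (U = 8 + (113 - 1*11) = 8 + (113 - 11) = 8 + 102 = 110)
Q(F) = -106*F
n = 42003257/275089360 (n = 3331/20848 + 187/(-26390) = 3331*(1/20848) + 187*(-1/26390) = 3331/20848 - 187/26390 = 42003257/275089360 ≈ 0.15269)
1/(Q(U) + n) = 1/(-106*110 + 42003257/275089360) = 1/(-11660 + 42003257/275089360) = 1/(-3207499934343/275089360) = -275089360/3207499934343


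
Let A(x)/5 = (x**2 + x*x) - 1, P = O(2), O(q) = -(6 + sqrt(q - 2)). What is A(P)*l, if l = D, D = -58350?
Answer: -20714250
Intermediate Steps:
O(q) = -6 - sqrt(-2 + q) (O(q) = -(6 + sqrt(-2 + q)) = -6 - sqrt(-2 + q))
P = -6 (P = -6 - sqrt(-2 + 2) = -6 - sqrt(0) = -6 - 1*0 = -6 + 0 = -6)
A(x) = -5 + 10*x**2 (A(x) = 5*((x**2 + x*x) - 1) = 5*((x**2 + x**2) - 1) = 5*(2*x**2 - 1) = 5*(-1 + 2*x**2) = -5 + 10*x**2)
l = -58350
A(P)*l = (-5 + 10*(-6)**2)*(-58350) = (-5 + 10*36)*(-58350) = (-5 + 360)*(-58350) = 355*(-58350) = -20714250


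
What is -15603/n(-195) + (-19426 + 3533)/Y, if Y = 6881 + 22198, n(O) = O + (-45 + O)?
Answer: 148935394/4216455 ≈ 35.322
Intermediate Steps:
n(O) = -45 + 2*O
Y = 29079
-15603/n(-195) + (-19426 + 3533)/Y = -15603/(-45 + 2*(-195)) + (-19426 + 3533)/29079 = -15603/(-45 - 390) - 15893*1/29079 = -15603/(-435) - 15893/29079 = -15603*(-1/435) - 15893/29079 = 5201/145 - 15893/29079 = 148935394/4216455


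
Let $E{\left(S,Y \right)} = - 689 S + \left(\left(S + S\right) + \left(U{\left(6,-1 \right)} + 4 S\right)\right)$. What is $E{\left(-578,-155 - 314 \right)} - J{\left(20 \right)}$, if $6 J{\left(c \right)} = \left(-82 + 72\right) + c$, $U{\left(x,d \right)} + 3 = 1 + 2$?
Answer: $\frac{1184317}{3} \approx 3.9477 \cdot 10^{5}$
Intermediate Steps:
$U{\left(x,d \right)} = 0$ ($U{\left(x,d \right)} = -3 + \left(1 + 2\right) = -3 + 3 = 0$)
$J{\left(c \right)} = - \frac{5}{3} + \frac{c}{6}$ ($J{\left(c \right)} = \frac{\left(-82 + 72\right) + c}{6} = \frac{-10 + c}{6} = - \frac{5}{3} + \frac{c}{6}$)
$E{\left(S,Y \right)} = - 683 S$ ($E{\left(S,Y \right)} = - 689 S + \left(\left(S + S\right) + \left(0 + 4 S\right)\right) = - 689 S + \left(2 S + 4 S\right) = - 689 S + 6 S = - 683 S$)
$E{\left(-578,-155 - 314 \right)} - J{\left(20 \right)} = \left(-683\right) \left(-578\right) - \left(- \frac{5}{3} + \frac{1}{6} \cdot 20\right) = 394774 - \left(- \frac{5}{3} + \frac{10}{3}\right) = 394774 - \frac{5}{3} = \frac{1184317}{3}$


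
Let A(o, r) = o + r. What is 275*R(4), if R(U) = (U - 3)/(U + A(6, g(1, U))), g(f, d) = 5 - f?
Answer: 275/14 ≈ 19.643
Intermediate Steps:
R(U) = (-3 + U)/(10 + U) (R(U) = (U - 3)/(U + (6 + (5 - 1*1))) = (-3 + U)/(U + (6 + (5 - 1))) = (-3 + U)/(U + (6 + 4)) = (-3 + U)/(U + 10) = (-3 + U)/(10 + U))
275*R(4) = 275*((-3 + 4)/(10 + 4)) = 275*(1/14) = 275/14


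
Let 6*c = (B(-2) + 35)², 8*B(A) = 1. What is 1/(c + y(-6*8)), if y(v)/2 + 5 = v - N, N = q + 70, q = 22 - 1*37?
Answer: -384/3983 ≈ -0.096410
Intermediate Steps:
B(A) = ⅛ (B(A) = (⅛)*1 = ⅛)
q = -15 (q = 22 - 37 = -15)
N = 55 (N = -15 + 70 = 55)
y(v) = -120 + 2*v (y(v) = -10 + 2*(v - 1*55) = -10 + 2*(v - 55) = -10 + 2*(-55 + v) = -10 + (-110 + 2*v) = -120 + 2*v)
c = 78961/384 (c = (⅛ + 35)²/6 = (281/8)²/6 = (⅙)*(78961/64) = 78961/384 ≈ 205.63)
1/(c + y(-6*8)) = 1/(78961/384 + (-120 + 2*(-6*8))) = 1/(78961/384 + (-120 + 2*(-48))) = 1/(78961/384 + (-120 - 96)) = 1/(78961/384 - 216) = 1/(-3983/384) = -384/3983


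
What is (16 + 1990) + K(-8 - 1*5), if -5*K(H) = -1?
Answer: 10031/5 ≈ 2006.2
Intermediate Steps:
K(H) = 1/5 (K(H) = -1/5*(-1) = 1/5)
(16 + 1990) + K(-8 - 1*5) = (16 + 1990) + 1/5 = 2006 + 1/5 = 10031/5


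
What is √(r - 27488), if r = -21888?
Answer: 4*I*√3086 ≈ 222.21*I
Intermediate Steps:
√(r - 27488) = √(-21888 - 27488) = √(-49376) = 4*I*√3086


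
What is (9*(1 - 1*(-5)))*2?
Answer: 108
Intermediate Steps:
(9*(1 - 1*(-5)))*2 = (9*(1 + 5))*2 = (9*6)*2 = 54*2 = 108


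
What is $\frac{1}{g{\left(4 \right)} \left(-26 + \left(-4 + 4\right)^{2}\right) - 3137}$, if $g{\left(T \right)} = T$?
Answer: $- \frac{1}{3241} \approx -0.00030855$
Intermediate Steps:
$\frac{1}{g{\left(4 \right)} \left(-26 + \left(-4 + 4\right)^{2}\right) - 3137} = \frac{1}{4 \left(-26 + \left(-4 + 4\right)^{2}\right) - 3137} = \frac{1}{4 \left(-26 + 0^{2}\right) - 3137} = \frac{1}{4 \left(-26 + 0\right) - 3137} = \frac{1}{4 \left(-26\right) - 3137} = \frac{1}{-104 - 3137} = \frac{1}{-3241} = - \frac{1}{3241}$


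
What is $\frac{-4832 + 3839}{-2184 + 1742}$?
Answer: $\frac{993}{442} \approx 2.2466$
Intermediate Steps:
$\frac{-4832 + 3839}{-2184 + 1742} = - \frac{993}{-442} = \left(-993\right) \left(- \frac{1}{442}\right) = \frac{993}{442}$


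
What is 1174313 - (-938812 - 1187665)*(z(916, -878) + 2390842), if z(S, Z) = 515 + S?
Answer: 5087114686534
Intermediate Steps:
1174313 - (-938812 - 1187665)*(z(916, -878) + 2390842) = 1174313 - (-938812 - 1187665)*((515 + 916) + 2390842) = 1174313 - (-2126477)*(1431 + 2390842) = 1174313 - (-2126477)*2392273 = 1174313 - 1*(-5087113512221) = 1174313 + 5087113512221 = 5087114686534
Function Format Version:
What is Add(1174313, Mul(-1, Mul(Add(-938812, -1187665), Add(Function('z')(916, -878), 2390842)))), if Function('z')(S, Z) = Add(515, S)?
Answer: 5087114686534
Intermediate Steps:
Add(1174313, Mul(-1, Mul(Add(-938812, -1187665), Add(Function('z')(916, -878), 2390842)))) = Add(1174313, Mul(-1, Mul(Add(-938812, -1187665), Add(Add(515, 916), 2390842)))) = Add(1174313, Mul(-1, Mul(-2126477, Add(1431, 2390842)))) = Add(1174313, Mul(-1, Mul(-2126477, 2392273))) = Add(1174313, Mul(-1, -5087113512221)) = Add(1174313, 5087113512221) = 5087114686534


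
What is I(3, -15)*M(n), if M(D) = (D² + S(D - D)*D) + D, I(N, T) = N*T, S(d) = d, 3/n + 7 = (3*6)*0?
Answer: 540/49 ≈ 11.020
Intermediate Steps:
n = -3/7 (n = 3/(-7 + (3*6)*0) = 3/(-7 + 18*0) = 3/(-7 + 0) = 3/(-7) = 3*(-⅐) = -3/7 ≈ -0.42857)
M(D) = D + D² (M(D) = (D² + (D - D)*D) + D = (D² + 0*D) + D = (D² + 0) + D = D² + D = D + D²)
I(3, -15)*M(n) = (3*(-15))*(-3*(1 - 3/7)/7) = -(-135)*4/(7*7) = -45*(-12/49) = 540/49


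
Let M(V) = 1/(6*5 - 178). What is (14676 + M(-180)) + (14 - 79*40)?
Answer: 1706439/148 ≈ 11530.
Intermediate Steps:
M(V) = -1/148 (M(V) = 1/(30 - 178) = 1/(-148) = -1/148)
(14676 + M(-180)) + (14 - 79*40) = (14676 - 1/148) + (14 - 79*40) = 2172047/148 + (14 - 3160) = 2172047/148 - 3146 = 1706439/148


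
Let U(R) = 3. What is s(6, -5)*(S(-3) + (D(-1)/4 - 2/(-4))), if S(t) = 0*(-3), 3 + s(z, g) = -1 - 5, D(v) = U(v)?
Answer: -45/4 ≈ -11.250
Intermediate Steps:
D(v) = 3
s(z, g) = -9 (s(z, g) = -3 + (-1 - 5) = -3 - 6 = -9)
S(t) = 0
s(6, -5)*(S(-3) + (D(-1)/4 - 2/(-4))) = -9*(0 + (3/4 - 2/(-4))) = -9*(0 + (3*(1/4) - 2*(-1/4))) = -9*(0 + (3/4 + 1/2)) = -9*(0 + 5/4) = -9*5/4 = -45/4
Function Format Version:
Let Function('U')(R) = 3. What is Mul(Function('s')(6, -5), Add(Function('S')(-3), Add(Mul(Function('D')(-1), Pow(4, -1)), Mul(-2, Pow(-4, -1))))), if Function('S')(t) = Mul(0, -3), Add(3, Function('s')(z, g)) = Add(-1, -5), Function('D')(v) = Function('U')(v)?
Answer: Rational(-45, 4) ≈ -11.250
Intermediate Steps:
Function('D')(v) = 3
Function('s')(z, g) = -9 (Function('s')(z, g) = Add(-3, Add(-1, -5)) = Add(-3, -6) = -9)
Function('S')(t) = 0
Mul(Function('s')(6, -5), Add(Function('S')(-3), Add(Mul(Function('D')(-1), Pow(4, -1)), Mul(-2, Pow(-4, -1))))) = Mul(-9, Add(0, Add(Mul(3, Pow(4, -1)), Mul(-2, Pow(-4, -1))))) = Mul(-9, Add(0, Add(Mul(3, Rational(1, 4)), Mul(-2, Rational(-1, 4))))) = Mul(-9, Add(0, Add(Rational(3, 4), Rational(1, 2)))) = Mul(-9, Add(0, Rational(5, 4))) = Mul(-9, Rational(5, 4)) = Rational(-45, 4)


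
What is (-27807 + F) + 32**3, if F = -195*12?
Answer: 2621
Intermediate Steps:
F = -2340
(-27807 + F) + 32**3 = (-27807 - 2340) + 32**3 = -30147 + 32768 = 2621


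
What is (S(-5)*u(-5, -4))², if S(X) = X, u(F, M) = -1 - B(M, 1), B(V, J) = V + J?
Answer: 100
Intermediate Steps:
B(V, J) = J + V
u(F, M) = -2 - M (u(F, M) = -1 - (1 + M) = -1 + (-1 - M) = -2 - M)
(S(-5)*u(-5, -4))² = (-5*(-2 - 1*(-4)))² = (-5*(-2 + 4))² = (-5*2)² = (-10)² = 100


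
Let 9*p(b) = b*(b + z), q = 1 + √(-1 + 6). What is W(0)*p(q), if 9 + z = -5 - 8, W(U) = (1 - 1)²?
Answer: 0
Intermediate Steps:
W(U) = 0 (W(U) = 0² = 0)
z = -22 (z = -9 + (-5 - 8) = -9 - 13 = -22)
q = 1 + √5 ≈ 3.2361
p(b) = b*(-22 + b)/9 (p(b) = (b*(b - 22))/9 = (b*(-22 + b))/9 = b*(-22 + b)/9)
W(0)*p(q) = 0*((1 + √5)*(-22 + (1 + √5))/9) = 0*((1 + √5)*(-21 + √5)/9) = 0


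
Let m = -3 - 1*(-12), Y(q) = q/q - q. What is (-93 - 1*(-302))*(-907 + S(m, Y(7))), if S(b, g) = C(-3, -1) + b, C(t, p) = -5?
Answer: -188727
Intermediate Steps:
Y(q) = 1 - q
m = 9 (m = -3 + 12 = 9)
S(b, g) = -5 + b
(-93 - 1*(-302))*(-907 + S(m, Y(7))) = (-93 - 1*(-302))*(-907 + (-5 + 9)) = (-93 + 302)*(-907 + 4) = 209*(-903) = -188727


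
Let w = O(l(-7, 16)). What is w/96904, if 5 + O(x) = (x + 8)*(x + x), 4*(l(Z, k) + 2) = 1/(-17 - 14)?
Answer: -223447/744997952 ≈ -0.00029993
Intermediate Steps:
l(Z, k) = -249/124 (l(Z, k) = -2 + 1/(4*(-17 - 14)) = -2 + (¼)/(-31) = -2 + (¼)*(-1/31) = -2 - 1/124 = -249/124)
O(x) = -5 + 2*x*(8 + x) (O(x) = -5 + (x + 8)*(x + x) = -5 + (8 + x)*(2*x) = -5 + 2*x*(8 + x))
w = -223447/7688 (w = -5 + 2*(-249/124)² + 16*(-249/124) = -5 + 2*(62001/15376) - 996/31 = -5 + 62001/7688 - 996/31 = -223447/7688 ≈ -29.064)
w/96904 = -223447/7688/96904 = -223447/7688*1/96904 = -223447/744997952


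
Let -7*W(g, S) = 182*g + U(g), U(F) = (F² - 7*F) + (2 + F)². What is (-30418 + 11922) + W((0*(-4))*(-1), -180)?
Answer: -129476/7 ≈ -18497.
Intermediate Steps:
U(F) = F² + (2 + F)² - 7*F
W(g, S) = -4/7 - 179*g/7 - 2*g²/7 (W(g, S) = -(182*g + (4 - 3*g + 2*g²))/7 = -(4 + 2*g² + 179*g)/7 = -4/7 - 179*g/7 - 2*g²/7)
(-30418 + 11922) + W((0*(-4))*(-1), -180) = (-30418 + 11922) + (-4/7 - 179*0*(-4)*(-1)/7 - 2*((0*(-4))*(-1))²/7) = -18496 + (-4/7 - 0*(-1) - 2*(0*(-1))²/7) = -18496 + (-4/7 - 179/7*0 - 2/7*0²) = -18496 + (-4/7 + 0 - 2/7*0) = -18496 + (-4/7 + 0 + 0) = -18496 - 4/7 = -129476/7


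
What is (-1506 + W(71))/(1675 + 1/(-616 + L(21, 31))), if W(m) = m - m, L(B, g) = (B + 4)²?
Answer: -6777/7538 ≈ -0.89904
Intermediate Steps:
L(B, g) = (4 + B)²
W(m) = 0
(-1506 + W(71))/(1675 + 1/(-616 + L(21, 31))) = (-1506 + 0)/(1675 + 1/(-616 + (4 + 21)²)) = -1506/(1675 + 1/(-616 + 25²)) = -1506/(1675 + 1/(-616 + 625)) = -1506/(1675 + 1/9) = -1506/(1675 + ⅑) = -1506/15076/9 = -1506*9/15076 = -6777/7538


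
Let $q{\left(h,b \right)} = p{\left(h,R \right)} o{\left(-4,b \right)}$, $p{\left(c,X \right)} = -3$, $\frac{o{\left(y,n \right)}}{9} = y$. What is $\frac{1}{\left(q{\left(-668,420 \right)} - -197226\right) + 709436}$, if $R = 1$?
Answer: $\frac{1}{906770} \approx 1.1028 \cdot 10^{-6}$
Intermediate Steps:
$o{\left(y,n \right)} = 9 y$
$q{\left(h,b \right)} = 108$ ($q{\left(h,b \right)} = - 3 \cdot 9 \left(-4\right) = \left(-3\right) \left(-36\right) = 108$)
$\frac{1}{\left(q{\left(-668,420 \right)} - -197226\right) + 709436} = \frac{1}{\left(108 - -197226\right) + 709436} = \frac{1}{\left(108 + 197226\right) + 709436} = \frac{1}{197334 + 709436} = \frac{1}{906770}$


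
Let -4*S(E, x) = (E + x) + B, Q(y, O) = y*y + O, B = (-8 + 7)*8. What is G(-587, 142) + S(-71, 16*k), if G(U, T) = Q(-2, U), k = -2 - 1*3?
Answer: -2173/4 ≈ -543.25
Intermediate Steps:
B = -8 (B = -1*8 = -8)
k = -5 (k = -2 - 3 = -5)
Q(y, O) = O + y² (Q(y, O) = y² + O = O + y²)
S(E, x) = 2 - E/4 - x/4 (S(E, x) = -((E + x) - 8)/4 = -(-8 + E + x)/4 = 2 - E/4 - x/4)
G(U, T) = 4 + U (G(U, T) = U + (-2)² = U + 4 = 4 + U)
G(-587, 142) + S(-71, 16*k) = (4 - 587) + (2 - ¼*(-71) - 4*(-5)) = -583 + (2 + 71/4 - ¼*(-80)) = -583 + (2 + 71/4 + 20) = -583 + 159/4 = -2173/4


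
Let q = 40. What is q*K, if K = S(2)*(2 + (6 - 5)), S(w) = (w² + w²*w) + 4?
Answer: 1920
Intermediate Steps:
S(w) = 4 + w² + w³ (S(w) = (w² + w³) + 4 = 4 + w² + w³)
K = 48 (K = (4 + 2² + 2³)*(2 + (6 - 5)) = (4 + 4 + 8)*(2 + 1) = 16*3 = 48)
q*K = 40*48 = 1920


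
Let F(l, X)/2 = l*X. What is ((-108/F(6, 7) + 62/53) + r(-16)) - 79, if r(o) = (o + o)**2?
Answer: 350552/371 ≈ 944.88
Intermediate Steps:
F(l, X) = 2*X*l (F(l, X) = 2*(l*X) = 2*(X*l) = 2*X*l)
r(o) = 4*o**2 (r(o) = (2*o)**2 = 4*o**2)
((-108/F(6, 7) + 62/53) + r(-16)) - 79 = ((-108/(2*7*6) + 62/53) + 4*(-16)**2) - 79 = ((-108/84 + 62*(1/53)) + 4*256) - 79 = ((-108*1/84 + 62/53) + 1024) - 79 = ((-9/7 + 62/53) + 1024) - 79 = (-43/371 + 1024) - 79 = 379861/371 - 79 = 350552/371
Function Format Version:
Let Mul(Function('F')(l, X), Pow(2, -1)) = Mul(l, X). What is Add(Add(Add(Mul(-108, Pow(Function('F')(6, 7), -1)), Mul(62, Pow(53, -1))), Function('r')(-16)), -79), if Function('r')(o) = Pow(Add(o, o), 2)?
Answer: Rational(350552, 371) ≈ 944.88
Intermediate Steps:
Function('F')(l, X) = Mul(2, X, l) (Function('F')(l, X) = Mul(2, Mul(l, X)) = Mul(2, Mul(X, l)) = Mul(2, X, l))
Function('r')(o) = Mul(4, Pow(o, 2)) (Function('r')(o) = Pow(Mul(2, o), 2) = Mul(4, Pow(o, 2)))
Add(Add(Add(Mul(-108, Pow(Function('F')(6, 7), -1)), Mul(62, Pow(53, -1))), Function('r')(-16)), -79) = Add(Add(Add(Mul(-108, Pow(Mul(2, 7, 6), -1)), Mul(62, Pow(53, -1))), Mul(4, Pow(-16, 2))), -79) = Add(Add(Add(Mul(-108, Pow(84, -1)), Mul(62, Rational(1, 53))), Mul(4, 256)), -79) = Add(Add(Add(Mul(-108, Rational(1, 84)), Rational(62, 53)), 1024), -79) = Add(Add(Add(Rational(-9, 7), Rational(62, 53)), 1024), -79) = Add(Add(Rational(-43, 371), 1024), -79) = Add(Rational(379861, 371), -79) = Rational(350552, 371)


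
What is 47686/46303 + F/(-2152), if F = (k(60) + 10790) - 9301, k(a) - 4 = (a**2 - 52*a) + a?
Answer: 8486273/99644056 ≈ 0.085166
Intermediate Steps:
k(a) = 4 + a**2 - 51*a (k(a) = 4 + ((a**2 - 52*a) + a) = 4 + (a**2 - 51*a) = 4 + a**2 - 51*a)
F = 2033 (F = ((4 + 60**2 - 51*60) + 10790) - 9301 = ((4 + 3600 - 3060) + 10790) - 9301 = (544 + 10790) - 9301 = 11334 - 9301 = 2033)
47686/46303 + F/(-2152) = 47686/46303 + 2033/(-2152) = 47686*(1/46303) + 2033*(-1/2152) = 47686/46303 - 2033/2152 = 8486273/99644056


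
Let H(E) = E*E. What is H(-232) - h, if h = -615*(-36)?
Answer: 31684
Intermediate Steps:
H(E) = E²
h = 22140
H(-232) - h = (-232)² - 1*22140 = 53824 - 22140 = 31684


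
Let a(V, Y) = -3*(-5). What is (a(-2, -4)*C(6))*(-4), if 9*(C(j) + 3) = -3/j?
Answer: 550/3 ≈ 183.33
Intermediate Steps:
a(V, Y) = 15
C(j) = -3 - 1/(3*j) (C(j) = -3 + (-3/j)/9 = -3 - 1/(3*j))
(a(-2, -4)*C(6))*(-4) = (15*(-3 - ⅓/6))*(-4) = (15*(-3 - ⅓*⅙))*(-4) = (15*(-3 - 1/18))*(-4) = (15*(-55/18))*(-4) = -275/6*(-4) = 550/3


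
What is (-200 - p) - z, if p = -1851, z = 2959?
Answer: -1308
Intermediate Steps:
(-200 - p) - z = (-200 - 1*(-1851)) - 1*2959 = (-200 + 1851) - 2959 = 1651 - 2959 = -1308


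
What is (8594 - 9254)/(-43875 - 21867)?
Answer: 110/10957 ≈ 0.010039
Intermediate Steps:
(8594 - 9254)/(-43875 - 21867) = -660/(-65742) = -660*(-1/65742) = 110/10957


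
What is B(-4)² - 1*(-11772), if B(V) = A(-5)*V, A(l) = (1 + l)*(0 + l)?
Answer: 18172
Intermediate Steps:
A(l) = l*(1 + l) (A(l) = (1 + l)*l = l*(1 + l))
B(V) = 20*V (B(V) = (-5*(1 - 5))*V = (-5*(-4))*V = 20*V)
B(-4)² - 1*(-11772) = (20*(-4))² - 1*(-11772) = (-80)² + 11772 = 6400 + 11772 = 18172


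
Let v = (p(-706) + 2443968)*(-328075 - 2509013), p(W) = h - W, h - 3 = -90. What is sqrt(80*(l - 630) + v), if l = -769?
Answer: 4*I*sqrt(433469284661) ≈ 2.6335e+6*I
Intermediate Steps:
h = -87 (h = 3 - 90 = -87)
p(W) = -87 - W
v = -6935508442656 (v = ((-87 - 1*(-706)) + 2443968)*(-328075 - 2509013) = ((-87 + 706) + 2443968)*(-2837088) = (619 + 2443968)*(-2837088) = 2444587*(-2837088) = -6935508442656)
sqrt(80*(l - 630) + v) = sqrt(80*(-769 - 630) - 6935508442656) = sqrt(80*(-1399) - 6935508442656) = sqrt(-111920 - 6935508442656) = sqrt(-6935508554576) = 4*I*sqrt(433469284661)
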